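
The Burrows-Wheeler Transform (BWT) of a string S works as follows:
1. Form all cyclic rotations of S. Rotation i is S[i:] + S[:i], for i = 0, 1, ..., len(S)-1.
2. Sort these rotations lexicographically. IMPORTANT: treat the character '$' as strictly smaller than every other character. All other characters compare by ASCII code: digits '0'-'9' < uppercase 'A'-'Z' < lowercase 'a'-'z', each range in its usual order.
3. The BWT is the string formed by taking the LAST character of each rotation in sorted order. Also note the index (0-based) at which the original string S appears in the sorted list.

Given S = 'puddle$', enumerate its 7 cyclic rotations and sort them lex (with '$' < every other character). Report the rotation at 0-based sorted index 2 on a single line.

All 7 rotations (rotation i = S[i:]+S[:i]):
  rot[0] = puddle$
  rot[1] = uddle$p
  rot[2] = ddle$pu
  rot[3] = dle$pud
  rot[4] = le$pudd
  rot[5] = e$puddl
  rot[6] = $puddle
Sorted (with $ < everything):
  sorted[0] = $puddle
  sorted[1] = ddle$pu
  sorted[2] = dle$pud
  sorted[3] = e$puddl
  sorted[4] = le$pudd
  sorted[5] = puddle$
  sorted[6] = uddle$p
sorted[2] = dle$pud

Answer: dle$pud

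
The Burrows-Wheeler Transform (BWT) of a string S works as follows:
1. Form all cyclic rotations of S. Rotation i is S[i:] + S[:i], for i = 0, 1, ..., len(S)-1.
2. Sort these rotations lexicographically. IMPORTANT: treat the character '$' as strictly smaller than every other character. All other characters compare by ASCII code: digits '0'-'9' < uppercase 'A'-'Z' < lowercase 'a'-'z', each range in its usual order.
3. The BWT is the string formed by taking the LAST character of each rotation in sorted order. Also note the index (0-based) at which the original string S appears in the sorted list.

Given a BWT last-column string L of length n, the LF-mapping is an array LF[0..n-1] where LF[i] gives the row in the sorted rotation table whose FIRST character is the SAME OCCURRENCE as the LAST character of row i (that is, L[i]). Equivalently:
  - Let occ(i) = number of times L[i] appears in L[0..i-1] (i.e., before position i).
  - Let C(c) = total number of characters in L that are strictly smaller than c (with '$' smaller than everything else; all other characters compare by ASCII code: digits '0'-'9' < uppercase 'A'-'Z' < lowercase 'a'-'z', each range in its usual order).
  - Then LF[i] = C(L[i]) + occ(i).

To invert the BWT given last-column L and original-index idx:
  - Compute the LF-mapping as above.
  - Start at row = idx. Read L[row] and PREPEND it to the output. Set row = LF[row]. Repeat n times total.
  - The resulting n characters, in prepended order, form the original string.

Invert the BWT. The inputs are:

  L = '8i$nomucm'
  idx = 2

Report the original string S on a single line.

LF mapping: 1 3 0 6 7 4 8 2 5
Walk LF starting at row 2, prepending L[row]:
  step 1: row=2, L[2]='$', prepend. Next row=LF[2]=0
  step 2: row=0, L[0]='8', prepend. Next row=LF[0]=1
  step 3: row=1, L[1]='i', prepend. Next row=LF[1]=3
  step 4: row=3, L[3]='n', prepend. Next row=LF[3]=6
  step 5: row=6, L[6]='u', prepend. Next row=LF[6]=8
  step 6: row=8, L[8]='m', prepend. Next row=LF[8]=5
  step 7: row=5, L[5]='m', prepend. Next row=LF[5]=4
  step 8: row=4, L[4]='o', prepend. Next row=LF[4]=7
  step 9: row=7, L[7]='c', prepend. Next row=LF[7]=2
Reversed output: communi8$

Answer: communi8$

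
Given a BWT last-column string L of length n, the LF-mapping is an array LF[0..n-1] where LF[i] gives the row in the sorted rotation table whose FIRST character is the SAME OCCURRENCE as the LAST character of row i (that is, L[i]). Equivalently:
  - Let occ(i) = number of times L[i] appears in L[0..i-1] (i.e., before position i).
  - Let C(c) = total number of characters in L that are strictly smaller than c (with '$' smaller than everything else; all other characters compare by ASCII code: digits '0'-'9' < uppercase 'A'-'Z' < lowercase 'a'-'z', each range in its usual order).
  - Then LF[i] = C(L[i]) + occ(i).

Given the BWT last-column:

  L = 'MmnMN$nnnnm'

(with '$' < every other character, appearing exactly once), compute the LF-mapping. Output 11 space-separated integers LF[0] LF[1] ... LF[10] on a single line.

Char counts: '$':1, 'M':2, 'N':1, 'm':2, 'n':5
C (first-col start): C('$')=0, C('M')=1, C('N')=3, C('m')=4, C('n')=6
L[0]='M': occ=0, LF[0]=C('M')+0=1+0=1
L[1]='m': occ=0, LF[1]=C('m')+0=4+0=4
L[2]='n': occ=0, LF[2]=C('n')+0=6+0=6
L[3]='M': occ=1, LF[3]=C('M')+1=1+1=2
L[4]='N': occ=0, LF[4]=C('N')+0=3+0=3
L[5]='$': occ=0, LF[5]=C('$')+0=0+0=0
L[6]='n': occ=1, LF[6]=C('n')+1=6+1=7
L[7]='n': occ=2, LF[7]=C('n')+2=6+2=8
L[8]='n': occ=3, LF[8]=C('n')+3=6+3=9
L[9]='n': occ=4, LF[9]=C('n')+4=6+4=10
L[10]='m': occ=1, LF[10]=C('m')+1=4+1=5

Answer: 1 4 6 2 3 0 7 8 9 10 5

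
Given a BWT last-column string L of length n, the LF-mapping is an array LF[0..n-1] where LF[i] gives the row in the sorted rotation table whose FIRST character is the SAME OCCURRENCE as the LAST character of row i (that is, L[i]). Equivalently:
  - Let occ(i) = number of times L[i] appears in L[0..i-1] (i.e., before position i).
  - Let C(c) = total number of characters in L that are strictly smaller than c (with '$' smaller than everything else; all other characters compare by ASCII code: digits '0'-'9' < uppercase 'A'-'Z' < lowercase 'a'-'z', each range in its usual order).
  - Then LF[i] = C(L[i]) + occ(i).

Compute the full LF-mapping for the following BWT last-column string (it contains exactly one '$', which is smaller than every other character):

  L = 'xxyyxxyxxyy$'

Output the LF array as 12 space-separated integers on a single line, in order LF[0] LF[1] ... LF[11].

Char counts: '$':1, 'x':6, 'y':5
C (first-col start): C('$')=0, C('x')=1, C('y')=7
L[0]='x': occ=0, LF[0]=C('x')+0=1+0=1
L[1]='x': occ=1, LF[1]=C('x')+1=1+1=2
L[2]='y': occ=0, LF[2]=C('y')+0=7+0=7
L[3]='y': occ=1, LF[3]=C('y')+1=7+1=8
L[4]='x': occ=2, LF[4]=C('x')+2=1+2=3
L[5]='x': occ=3, LF[5]=C('x')+3=1+3=4
L[6]='y': occ=2, LF[6]=C('y')+2=7+2=9
L[7]='x': occ=4, LF[7]=C('x')+4=1+4=5
L[8]='x': occ=5, LF[8]=C('x')+5=1+5=6
L[9]='y': occ=3, LF[9]=C('y')+3=7+3=10
L[10]='y': occ=4, LF[10]=C('y')+4=7+4=11
L[11]='$': occ=0, LF[11]=C('$')+0=0+0=0

Answer: 1 2 7 8 3 4 9 5 6 10 11 0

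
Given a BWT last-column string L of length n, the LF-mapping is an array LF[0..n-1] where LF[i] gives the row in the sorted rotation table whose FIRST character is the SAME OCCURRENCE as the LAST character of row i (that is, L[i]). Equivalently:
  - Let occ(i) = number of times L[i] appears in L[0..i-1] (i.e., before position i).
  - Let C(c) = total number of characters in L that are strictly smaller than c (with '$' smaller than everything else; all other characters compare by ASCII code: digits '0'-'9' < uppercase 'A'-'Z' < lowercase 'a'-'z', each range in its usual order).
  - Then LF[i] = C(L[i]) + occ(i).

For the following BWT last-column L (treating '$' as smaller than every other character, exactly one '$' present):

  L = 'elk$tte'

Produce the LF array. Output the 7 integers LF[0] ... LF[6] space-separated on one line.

Char counts: '$':1, 'e':2, 'k':1, 'l':1, 't':2
C (first-col start): C('$')=0, C('e')=1, C('k')=3, C('l')=4, C('t')=5
L[0]='e': occ=0, LF[0]=C('e')+0=1+0=1
L[1]='l': occ=0, LF[1]=C('l')+0=4+0=4
L[2]='k': occ=0, LF[2]=C('k')+0=3+0=3
L[3]='$': occ=0, LF[3]=C('$')+0=0+0=0
L[4]='t': occ=0, LF[4]=C('t')+0=5+0=5
L[5]='t': occ=1, LF[5]=C('t')+1=5+1=6
L[6]='e': occ=1, LF[6]=C('e')+1=1+1=2

Answer: 1 4 3 0 5 6 2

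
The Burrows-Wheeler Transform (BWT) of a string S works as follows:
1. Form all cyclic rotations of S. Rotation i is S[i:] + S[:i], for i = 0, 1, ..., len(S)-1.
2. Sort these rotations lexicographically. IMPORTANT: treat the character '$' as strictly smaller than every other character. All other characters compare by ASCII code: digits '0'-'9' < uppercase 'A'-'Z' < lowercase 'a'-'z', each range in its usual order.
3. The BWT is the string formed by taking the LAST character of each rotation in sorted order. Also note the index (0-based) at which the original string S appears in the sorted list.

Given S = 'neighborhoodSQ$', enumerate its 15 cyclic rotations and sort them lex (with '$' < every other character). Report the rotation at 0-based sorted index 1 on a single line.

Answer: Q$neighborhoodS

Derivation:
All 15 rotations (rotation i = S[i:]+S[:i]):
  rot[0] = neighborhoodSQ$
  rot[1] = eighborhoodSQ$n
  rot[2] = ighborhoodSQ$ne
  rot[3] = ghborhoodSQ$nei
  rot[4] = hborhoodSQ$neig
  rot[5] = borhoodSQ$neigh
  rot[6] = orhoodSQ$neighb
  rot[7] = rhoodSQ$neighbo
  rot[8] = hoodSQ$neighbor
  rot[9] = oodSQ$neighborh
  rot[10] = odSQ$neighborho
  rot[11] = dSQ$neighborhoo
  rot[12] = SQ$neighborhood
  rot[13] = Q$neighborhoodS
  rot[14] = $neighborhoodSQ
Sorted (with $ < everything):
  sorted[0] = $neighborhoodSQ
  sorted[1] = Q$neighborhoodS
  sorted[2] = SQ$neighborhood
  sorted[3] = borhoodSQ$neigh
  sorted[4] = dSQ$neighborhoo
  sorted[5] = eighborhoodSQ$n
  sorted[6] = ghborhoodSQ$nei
  sorted[7] = hborhoodSQ$neig
  sorted[8] = hoodSQ$neighbor
  sorted[9] = ighborhoodSQ$ne
  sorted[10] = neighborhoodSQ$
  sorted[11] = odSQ$neighborho
  sorted[12] = oodSQ$neighborh
  sorted[13] = orhoodSQ$neighb
  sorted[14] = rhoodSQ$neighbo
sorted[1] = Q$neighborhoodS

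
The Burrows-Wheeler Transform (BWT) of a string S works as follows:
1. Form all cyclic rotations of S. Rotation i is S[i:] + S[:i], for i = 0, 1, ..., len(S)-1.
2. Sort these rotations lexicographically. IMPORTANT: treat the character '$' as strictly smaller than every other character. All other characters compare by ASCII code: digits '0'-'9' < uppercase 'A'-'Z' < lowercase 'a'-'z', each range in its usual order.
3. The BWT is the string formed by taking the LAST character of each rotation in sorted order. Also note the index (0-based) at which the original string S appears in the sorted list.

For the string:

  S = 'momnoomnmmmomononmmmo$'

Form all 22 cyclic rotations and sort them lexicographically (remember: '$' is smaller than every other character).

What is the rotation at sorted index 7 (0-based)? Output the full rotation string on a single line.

Answer: mo$momnoomnmmmomononmm

Derivation:
All 22 rotations (rotation i = S[i:]+S[:i]):
  rot[0] = momnoomnmmmomononmmmo$
  rot[1] = omnoomnmmmomononmmmo$m
  rot[2] = mnoomnmmmomononmmmo$mo
  rot[3] = noomnmmmomononmmmo$mom
  rot[4] = oomnmmmomononmmmo$momn
  rot[5] = omnmmmomononmmmo$momno
  rot[6] = mnmmmomononmmmo$momnoo
  rot[7] = nmmmomononmmmo$momnoom
  rot[8] = mmmomononmmmo$momnoomn
  rot[9] = mmomononmmmo$momnoomnm
  rot[10] = momononmmmo$momnoomnmm
  rot[11] = omononmmmo$momnoomnmmm
  rot[12] = mononmmmo$momnoomnmmmo
  rot[13] = ononmmmo$momnoomnmmmom
  rot[14] = nonmmmo$momnoomnmmmomo
  rot[15] = onmmmo$momnoomnmmmomon
  rot[16] = nmmmo$momnoomnmmmomono
  rot[17] = mmmo$momnoomnmmmomonon
  rot[18] = mmo$momnoomnmmmomononm
  rot[19] = mo$momnoomnmmmomononmm
  rot[20] = o$momnoomnmmmomononmmm
  rot[21] = $momnoomnmmmomononmmmo
Sorted (with $ < everything):
  sorted[0] = $momnoomnmmmomononmmmo
  sorted[1] = mmmo$momnoomnmmmomonon
  sorted[2] = mmmomononmmmo$momnoomn
  sorted[3] = mmo$momnoomnmmmomononm
  sorted[4] = mmomononmmmo$momnoomnm
  sorted[5] = mnmmmomononmmmo$momnoo
  sorted[6] = mnoomnmmmomononmmmo$mo
  sorted[7] = mo$momnoomnmmmomononmm
  sorted[8] = momnoomnmmmomononmmmo$
  sorted[9] = momononmmmo$momnoomnmm
  sorted[10] = mononmmmo$momnoomnmmmo
  sorted[11] = nmmmo$momnoomnmmmomono
  sorted[12] = nmmmomononmmmo$momnoom
  sorted[13] = nonmmmo$momnoomnmmmomo
  sorted[14] = noomnmmmomononmmmo$mom
  sorted[15] = o$momnoomnmmmomononmmm
  sorted[16] = omnmmmomononmmmo$momno
  sorted[17] = omnoomnmmmomononmmmo$m
  sorted[18] = omononmmmo$momnoomnmmm
  sorted[19] = onmmmo$momnoomnmmmomon
  sorted[20] = ononmmmo$momnoomnmmmom
  sorted[21] = oomnmmmomononmmmo$momn
sorted[7] = mo$momnoomnmmmomononmm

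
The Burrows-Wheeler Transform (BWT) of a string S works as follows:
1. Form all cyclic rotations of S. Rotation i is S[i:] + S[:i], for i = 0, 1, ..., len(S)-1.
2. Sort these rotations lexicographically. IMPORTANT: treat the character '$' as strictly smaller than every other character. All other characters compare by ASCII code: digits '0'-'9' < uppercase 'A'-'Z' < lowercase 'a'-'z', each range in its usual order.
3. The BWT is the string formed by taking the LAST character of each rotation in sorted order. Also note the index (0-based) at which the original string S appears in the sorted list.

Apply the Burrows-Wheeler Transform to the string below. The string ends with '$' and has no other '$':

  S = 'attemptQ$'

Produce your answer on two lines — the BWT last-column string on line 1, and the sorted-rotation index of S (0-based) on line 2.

All 9 rotations (rotation i = S[i:]+S[:i]):
  rot[0] = attemptQ$
  rot[1] = ttemptQ$a
  rot[2] = temptQ$at
  rot[3] = emptQ$att
  rot[4] = mptQ$atte
  rot[5] = ptQ$attem
  rot[6] = tQ$attemp
  rot[7] = Q$attempt
  rot[8] = $attemptQ
Sorted (with $ < everything):
  sorted[0] = $attemptQ  (last char: 'Q')
  sorted[1] = Q$attempt  (last char: 't')
  sorted[2] = attemptQ$  (last char: '$')
  sorted[3] = emptQ$att  (last char: 't')
  sorted[4] = mptQ$atte  (last char: 'e')
  sorted[5] = ptQ$attem  (last char: 'm')
  sorted[6] = tQ$attemp  (last char: 'p')
  sorted[7] = temptQ$at  (last char: 't')
  sorted[8] = ttemptQ$a  (last char: 'a')
Last column: Qt$tempta
Original string S is at sorted index 2

Answer: Qt$tempta
2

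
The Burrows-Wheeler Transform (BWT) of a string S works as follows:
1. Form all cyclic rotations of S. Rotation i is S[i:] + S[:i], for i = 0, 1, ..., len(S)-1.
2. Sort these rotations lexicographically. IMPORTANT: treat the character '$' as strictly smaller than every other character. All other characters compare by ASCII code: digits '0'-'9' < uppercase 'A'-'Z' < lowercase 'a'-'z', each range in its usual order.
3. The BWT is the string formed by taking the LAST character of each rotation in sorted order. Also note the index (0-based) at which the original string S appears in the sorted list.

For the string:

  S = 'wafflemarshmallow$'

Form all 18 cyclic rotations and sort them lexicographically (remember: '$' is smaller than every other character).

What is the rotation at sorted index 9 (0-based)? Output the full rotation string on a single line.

All 18 rotations (rotation i = S[i:]+S[:i]):
  rot[0] = wafflemarshmallow$
  rot[1] = afflemarshmallow$w
  rot[2] = fflemarshmallow$wa
  rot[3] = flemarshmallow$waf
  rot[4] = lemarshmallow$waff
  rot[5] = emarshmallow$waffl
  rot[6] = marshmallow$waffle
  rot[7] = arshmallow$wafflem
  rot[8] = rshmallow$wafflema
  rot[9] = shmallow$wafflemar
  rot[10] = hmallow$wafflemars
  rot[11] = mallow$wafflemarsh
  rot[12] = allow$wafflemarshm
  rot[13] = llow$wafflemarshma
  rot[14] = low$wafflemarshmal
  rot[15] = ow$wafflemarshmall
  rot[16] = w$wafflemarshmallo
  rot[17] = $wafflemarshmallow
Sorted (with $ < everything):
  sorted[0] = $wafflemarshmallow
  sorted[1] = afflemarshmallow$w
  sorted[2] = allow$wafflemarshm
  sorted[3] = arshmallow$wafflem
  sorted[4] = emarshmallow$waffl
  sorted[5] = fflemarshmallow$wa
  sorted[6] = flemarshmallow$waf
  sorted[7] = hmallow$wafflemars
  sorted[8] = lemarshmallow$waff
  sorted[9] = llow$wafflemarshma
  sorted[10] = low$wafflemarshmal
  sorted[11] = mallow$wafflemarsh
  sorted[12] = marshmallow$waffle
  sorted[13] = ow$wafflemarshmall
  sorted[14] = rshmallow$wafflema
  sorted[15] = shmallow$wafflemar
  sorted[16] = w$wafflemarshmallo
  sorted[17] = wafflemarshmallow$
sorted[9] = llow$wafflemarshma

Answer: llow$wafflemarshma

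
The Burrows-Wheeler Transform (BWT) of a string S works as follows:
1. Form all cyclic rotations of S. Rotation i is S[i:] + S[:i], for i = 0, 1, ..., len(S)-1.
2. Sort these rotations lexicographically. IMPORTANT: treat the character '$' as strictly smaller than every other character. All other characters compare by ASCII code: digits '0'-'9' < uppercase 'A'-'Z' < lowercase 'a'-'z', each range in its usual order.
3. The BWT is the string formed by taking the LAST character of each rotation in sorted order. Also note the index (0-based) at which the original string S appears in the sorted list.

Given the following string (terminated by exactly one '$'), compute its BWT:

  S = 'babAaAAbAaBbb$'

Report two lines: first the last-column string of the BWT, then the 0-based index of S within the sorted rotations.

Answer: babbAaAAbbaA$B
12

Derivation:
All 14 rotations (rotation i = S[i:]+S[:i]):
  rot[0] = babAaAAbAaBbb$
  rot[1] = abAaAAbAaBbb$b
  rot[2] = bAaAAbAaBbb$ba
  rot[3] = AaAAbAaBbb$bab
  rot[4] = aAAbAaBbb$babA
  rot[5] = AAbAaBbb$babAa
  rot[6] = AbAaBbb$babAaA
  rot[7] = bAaBbb$babAaAA
  rot[8] = AaBbb$babAaAAb
  rot[9] = aBbb$babAaAAbA
  rot[10] = Bbb$babAaAAbAa
  rot[11] = bb$babAaAAbAaB
  rot[12] = b$babAaAAbAaBb
  rot[13] = $babAaAAbAaBbb
Sorted (with $ < everything):
  sorted[0] = $babAaAAbAaBbb  (last char: 'b')
  sorted[1] = AAbAaBbb$babAa  (last char: 'a')
  sorted[2] = AaAAbAaBbb$bab  (last char: 'b')
  sorted[3] = AaBbb$babAaAAb  (last char: 'b')
  sorted[4] = AbAaBbb$babAaA  (last char: 'A')
  sorted[5] = Bbb$babAaAAbAa  (last char: 'a')
  sorted[6] = aAAbAaBbb$babA  (last char: 'A')
  sorted[7] = aBbb$babAaAAbA  (last char: 'A')
  sorted[8] = abAaAAbAaBbb$b  (last char: 'b')
  sorted[9] = b$babAaAAbAaBb  (last char: 'b')
  sorted[10] = bAaAAbAaBbb$ba  (last char: 'a')
  sorted[11] = bAaBbb$babAaAA  (last char: 'A')
  sorted[12] = babAaAAbAaBbb$  (last char: '$')
  sorted[13] = bb$babAaAAbAaB  (last char: 'B')
Last column: babbAaAAbbaA$B
Original string S is at sorted index 12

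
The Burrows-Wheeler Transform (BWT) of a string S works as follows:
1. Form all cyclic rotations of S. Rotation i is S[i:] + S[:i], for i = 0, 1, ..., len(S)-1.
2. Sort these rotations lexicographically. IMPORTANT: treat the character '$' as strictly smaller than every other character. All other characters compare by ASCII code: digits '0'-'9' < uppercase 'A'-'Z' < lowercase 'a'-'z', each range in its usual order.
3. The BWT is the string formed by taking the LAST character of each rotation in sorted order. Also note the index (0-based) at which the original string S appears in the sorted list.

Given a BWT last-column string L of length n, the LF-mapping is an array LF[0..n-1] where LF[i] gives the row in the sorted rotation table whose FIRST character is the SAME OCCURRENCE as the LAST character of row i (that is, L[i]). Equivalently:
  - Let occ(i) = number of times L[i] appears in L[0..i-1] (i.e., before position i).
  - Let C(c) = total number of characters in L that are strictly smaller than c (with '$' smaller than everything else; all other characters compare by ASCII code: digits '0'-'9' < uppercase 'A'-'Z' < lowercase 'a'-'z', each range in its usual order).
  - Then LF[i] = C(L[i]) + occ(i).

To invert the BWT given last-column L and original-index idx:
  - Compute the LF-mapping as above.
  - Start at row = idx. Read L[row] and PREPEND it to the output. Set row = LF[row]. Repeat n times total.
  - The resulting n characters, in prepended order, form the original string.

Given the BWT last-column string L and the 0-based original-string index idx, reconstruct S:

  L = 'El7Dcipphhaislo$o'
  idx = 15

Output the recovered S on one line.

LF mapping: 3 10 1 2 5 8 14 15 6 7 4 9 16 11 12 0 13
Walk LF starting at row 15, prepending L[row]:
  step 1: row=15, L[15]='$', prepend. Next row=LF[15]=0
  step 2: row=0, L[0]='E', prepend. Next row=LF[0]=3
  step 3: row=3, L[3]='D', prepend. Next row=LF[3]=2
  step 4: row=2, L[2]='7', prepend. Next row=LF[2]=1
  step 5: row=1, L[1]='l', prepend. Next row=LF[1]=10
  step 6: row=10, L[10]='a', prepend. Next row=LF[10]=4
  step 7: row=4, L[4]='c', prepend. Next row=LF[4]=5
  step 8: row=5, L[5]='i', prepend. Next row=LF[5]=8
  step 9: row=8, L[8]='h', prepend. Next row=LF[8]=6
  step 10: row=6, L[6]='p', prepend. Next row=LF[6]=14
  step 11: row=14, L[14]='o', prepend. Next row=LF[14]=12
  step 12: row=12, L[12]='s', prepend. Next row=LF[12]=16
  step 13: row=16, L[16]='o', prepend. Next row=LF[16]=13
  step 14: row=13, L[13]='l', prepend. Next row=LF[13]=11
  step 15: row=11, L[11]='i', prepend. Next row=LF[11]=9
  step 16: row=9, L[9]='h', prepend. Next row=LF[9]=7
  step 17: row=7, L[7]='p', prepend. Next row=LF[7]=15
Reversed output: philosophical7DE$

Answer: philosophical7DE$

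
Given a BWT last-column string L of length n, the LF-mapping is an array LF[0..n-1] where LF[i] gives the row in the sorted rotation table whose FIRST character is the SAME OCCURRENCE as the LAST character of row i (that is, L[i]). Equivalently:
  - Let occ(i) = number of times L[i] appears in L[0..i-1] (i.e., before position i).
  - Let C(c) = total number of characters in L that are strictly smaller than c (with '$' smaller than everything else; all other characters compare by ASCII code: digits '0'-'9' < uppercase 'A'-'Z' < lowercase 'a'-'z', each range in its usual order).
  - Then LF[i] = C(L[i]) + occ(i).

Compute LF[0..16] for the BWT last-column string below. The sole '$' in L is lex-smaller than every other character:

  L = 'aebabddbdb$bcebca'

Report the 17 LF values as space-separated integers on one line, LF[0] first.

Answer: 1 15 4 2 5 12 13 6 14 7 0 8 10 16 9 11 3

Derivation:
Char counts: '$':1, 'a':3, 'b':6, 'c':2, 'd':3, 'e':2
C (first-col start): C('$')=0, C('a')=1, C('b')=4, C('c')=10, C('d')=12, C('e')=15
L[0]='a': occ=0, LF[0]=C('a')+0=1+0=1
L[1]='e': occ=0, LF[1]=C('e')+0=15+0=15
L[2]='b': occ=0, LF[2]=C('b')+0=4+0=4
L[3]='a': occ=1, LF[3]=C('a')+1=1+1=2
L[4]='b': occ=1, LF[4]=C('b')+1=4+1=5
L[5]='d': occ=0, LF[5]=C('d')+0=12+0=12
L[6]='d': occ=1, LF[6]=C('d')+1=12+1=13
L[7]='b': occ=2, LF[7]=C('b')+2=4+2=6
L[8]='d': occ=2, LF[8]=C('d')+2=12+2=14
L[9]='b': occ=3, LF[9]=C('b')+3=4+3=7
L[10]='$': occ=0, LF[10]=C('$')+0=0+0=0
L[11]='b': occ=4, LF[11]=C('b')+4=4+4=8
L[12]='c': occ=0, LF[12]=C('c')+0=10+0=10
L[13]='e': occ=1, LF[13]=C('e')+1=15+1=16
L[14]='b': occ=5, LF[14]=C('b')+5=4+5=9
L[15]='c': occ=1, LF[15]=C('c')+1=10+1=11
L[16]='a': occ=2, LF[16]=C('a')+2=1+2=3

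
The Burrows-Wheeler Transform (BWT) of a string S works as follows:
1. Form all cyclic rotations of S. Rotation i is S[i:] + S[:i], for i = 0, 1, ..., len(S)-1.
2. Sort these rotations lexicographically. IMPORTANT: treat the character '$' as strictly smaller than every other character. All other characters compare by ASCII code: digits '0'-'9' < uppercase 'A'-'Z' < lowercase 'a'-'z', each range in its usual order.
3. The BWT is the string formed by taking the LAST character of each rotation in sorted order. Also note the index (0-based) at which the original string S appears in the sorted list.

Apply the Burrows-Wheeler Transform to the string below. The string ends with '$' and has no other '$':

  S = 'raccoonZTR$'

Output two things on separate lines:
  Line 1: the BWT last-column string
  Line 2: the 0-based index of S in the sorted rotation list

All 11 rotations (rotation i = S[i:]+S[:i]):
  rot[0] = raccoonZTR$
  rot[1] = accoonZTR$r
  rot[2] = ccoonZTR$ra
  rot[3] = coonZTR$rac
  rot[4] = oonZTR$racc
  rot[5] = onZTR$racco
  rot[6] = nZTR$raccoo
  rot[7] = ZTR$raccoon
  rot[8] = TR$raccoonZ
  rot[9] = R$raccoonZT
  rot[10] = $raccoonZTR
Sorted (with $ < everything):
  sorted[0] = $raccoonZTR  (last char: 'R')
  sorted[1] = R$raccoonZT  (last char: 'T')
  sorted[2] = TR$raccoonZ  (last char: 'Z')
  sorted[3] = ZTR$raccoon  (last char: 'n')
  sorted[4] = accoonZTR$r  (last char: 'r')
  sorted[5] = ccoonZTR$ra  (last char: 'a')
  sorted[6] = coonZTR$rac  (last char: 'c')
  sorted[7] = nZTR$raccoo  (last char: 'o')
  sorted[8] = onZTR$racco  (last char: 'o')
  sorted[9] = oonZTR$racc  (last char: 'c')
  sorted[10] = raccoonZTR$  (last char: '$')
Last column: RTZnracooc$
Original string S is at sorted index 10

Answer: RTZnracooc$
10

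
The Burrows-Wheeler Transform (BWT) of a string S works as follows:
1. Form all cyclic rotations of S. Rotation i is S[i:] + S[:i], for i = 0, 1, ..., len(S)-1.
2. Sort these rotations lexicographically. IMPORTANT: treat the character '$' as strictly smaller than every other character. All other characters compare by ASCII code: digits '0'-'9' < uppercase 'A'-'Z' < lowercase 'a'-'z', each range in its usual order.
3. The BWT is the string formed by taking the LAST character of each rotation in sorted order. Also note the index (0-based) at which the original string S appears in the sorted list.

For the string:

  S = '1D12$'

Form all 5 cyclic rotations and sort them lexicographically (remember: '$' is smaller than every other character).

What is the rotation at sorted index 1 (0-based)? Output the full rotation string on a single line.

Answer: 12$1D

Derivation:
All 5 rotations (rotation i = S[i:]+S[:i]):
  rot[0] = 1D12$
  rot[1] = D12$1
  rot[2] = 12$1D
  rot[3] = 2$1D1
  rot[4] = $1D12
Sorted (with $ < everything):
  sorted[0] = $1D12
  sorted[1] = 12$1D
  sorted[2] = 1D12$
  sorted[3] = 2$1D1
  sorted[4] = D12$1
sorted[1] = 12$1D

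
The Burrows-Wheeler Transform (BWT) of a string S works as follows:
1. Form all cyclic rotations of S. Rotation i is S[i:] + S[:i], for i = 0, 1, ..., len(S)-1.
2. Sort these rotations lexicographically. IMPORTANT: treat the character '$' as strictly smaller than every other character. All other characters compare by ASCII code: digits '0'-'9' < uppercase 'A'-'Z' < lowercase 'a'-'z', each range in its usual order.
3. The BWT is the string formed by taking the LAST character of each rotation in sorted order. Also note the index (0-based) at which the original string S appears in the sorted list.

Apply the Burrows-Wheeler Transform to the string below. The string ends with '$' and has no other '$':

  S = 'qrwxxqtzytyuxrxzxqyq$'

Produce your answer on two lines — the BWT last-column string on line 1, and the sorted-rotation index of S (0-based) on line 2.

Answer: qy$xxqxyqyrxzuwrqztxt
2

Derivation:
All 21 rotations (rotation i = S[i:]+S[:i]):
  rot[0] = qrwxxqtzytyuxrxzxqyq$
  rot[1] = rwxxqtzytyuxrxzxqyq$q
  rot[2] = wxxqtzytyuxrxzxqyq$qr
  rot[3] = xxqtzytyuxrxzxqyq$qrw
  rot[4] = xqtzytyuxrxzxqyq$qrwx
  rot[5] = qtzytyuxrxzxqyq$qrwxx
  rot[6] = tzytyuxrxzxqyq$qrwxxq
  rot[7] = zytyuxrxzxqyq$qrwxxqt
  rot[8] = ytyuxrxzxqyq$qrwxxqtz
  rot[9] = tyuxrxzxqyq$qrwxxqtzy
  rot[10] = yuxrxzxqyq$qrwxxqtzyt
  rot[11] = uxrxzxqyq$qrwxxqtzyty
  rot[12] = xrxzxqyq$qrwxxqtzytyu
  rot[13] = rxzxqyq$qrwxxqtzytyux
  rot[14] = xzxqyq$qrwxxqtzytyuxr
  rot[15] = zxqyq$qrwxxqtzytyuxrx
  rot[16] = xqyq$qrwxxqtzytyuxrxz
  rot[17] = qyq$qrwxxqtzytyuxrxzx
  rot[18] = yq$qrwxxqtzytyuxrxzxq
  rot[19] = q$qrwxxqtzytyuxrxzxqy
  rot[20] = $qrwxxqtzytyuxrxzxqyq
Sorted (with $ < everything):
  sorted[0] = $qrwxxqtzytyuxrxzxqyq  (last char: 'q')
  sorted[1] = q$qrwxxqtzytyuxrxzxqy  (last char: 'y')
  sorted[2] = qrwxxqtzytyuxrxzxqyq$  (last char: '$')
  sorted[3] = qtzytyuxrxzxqyq$qrwxx  (last char: 'x')
  sorted[4] = qyq$qrwxxqtzytyuxrxzx  (last char: 'x')
  sorted[5] = rwxxqtzytyuxrxzxqyq$q  (last char: 'q')
  sorted[6] = rxzxqyq$qrwxxqtzytyux  (last char: 'x')
  sorted[7] = tyuxrxzxqyq$qrwxxqtzy  (last char: 'y')
  sorted[8] = tzytyuxrxzxqyq$qrwxxq  (last char: 'q')
  sorted[9] = uxrxzxqyq$qrwxxqtzyty  (last char: 'y')
  sorted[10] = wxxqtzytyuxrxzxqyq$qr  (last char: 'r')
  sorted[11] = xqtzytyuxrxzxqyq$qrwx  (last char: 'x')
  sorted[12] = xqyq$qrwxxqtzytyuxrxz  (last char: 'z')
  sorted[13] = xrxzxqyq$qrwxxqtzytyu  (last char: 'u')
  sorted[14] = xxqtzytyuxrxzxqyq$qrw  (last char: 'w')
  sorted[15] = xzxqyq$qrwxxqtzytyuxr  (last char: 'r')
  sorted[16] = yq$qrwxxqtzytyuxrxzxq  (last char: 'q')
  sorted[17] = ytyuxrxzxqyq$qrwxxqtz  (last char: 'z')
  sorted[18] = yuxrxzxqyq$qrwxxqtzyt  (last char: 't')
  sorted[19] = zxqyq$qrwxxqtzytyuxrx  (last char: 'x')
  sorted[20] = zytyuxrxzxqyq$qrwxxqt  (last char: 't')
Last column: qy$xxqxyqyrxzuwrqztxt
Original string S is at sorted index 2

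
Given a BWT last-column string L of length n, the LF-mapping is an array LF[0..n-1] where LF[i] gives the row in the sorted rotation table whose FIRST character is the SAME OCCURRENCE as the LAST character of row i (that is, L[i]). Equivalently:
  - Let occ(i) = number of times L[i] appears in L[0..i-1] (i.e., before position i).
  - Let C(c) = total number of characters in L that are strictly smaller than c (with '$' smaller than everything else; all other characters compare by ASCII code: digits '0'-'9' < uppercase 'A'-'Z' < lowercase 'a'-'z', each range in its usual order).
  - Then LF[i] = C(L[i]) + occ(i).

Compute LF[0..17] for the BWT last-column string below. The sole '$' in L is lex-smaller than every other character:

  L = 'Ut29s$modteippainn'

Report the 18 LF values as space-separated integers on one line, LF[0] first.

Answer: 3 16 1 2 15 0 9 12 5 17 6 7 13 14 4 8 10 11

Derivation:
Char counts: '$':1, '2':1, '9':1, 'U':1, 'a':1, 'd':1, 'e':1, 'i':2, 'm':1, 'n':2, 'o':1, 'p':2, 's':1, 't':2
C (first-col start): C('$')=0, C('2')=1, C('9')=2, C('U')=3, C('a')=4, C('d')=5, C('e')=6, C('i')=7, C('m')=9, C('n')=10, C('o')=12, C('p')=13, C('s')=15, C('t')=16
L[0]='U': occ=0, LF[0]=C('U')+0=3+0=3
L[1]='t': occ=0, LF[1]=C('t')+0=16+0=16
L[2]='2': occ=0, LF[2]=C('2')+0=1+0=1
L[3]='9': occ=0, LF[3]=C('9')+0=2+0=2
L[4]='s': occ=0, LF[4]=C('s')+0=15+0=15
L[5]='$': occ=0, LF[5]=C('$')+0=0+0=0
L[6]='m': occ=0, LF[6]=C('m')+0=9+0=9
L[7]='o': occ=0, LF[7]=C('o')+0=12+0=12
L[8]='d': occ=0, LF[8]=C('d')+0=5+0=5
L[9]='t': occ=1, LF[9]=C('t')+1=16+1=17
L[10]='e': occ=0, LF[10]=C('e')+0=6+0=6
L[11]='i': occ=0, LF[11]=C('i')+0=7+0=7
L[12]='p': occ=0, LF[12]=C('p')+0=13+0=13
L[13]='p': occ=1, LF[13]=C('p')+1=13+1=14
L[14]='a': occ=0, LF[14]=C('a')+0=4+0=4
L[15]='i': occ=1, LF[15]=C('i')+1=7+1=8
L[16]='n': occ=0, LF[16]=C('n')+0=10+0=10
L[17]='n': occ=1, LF[17]=C('n')+1=10+1=11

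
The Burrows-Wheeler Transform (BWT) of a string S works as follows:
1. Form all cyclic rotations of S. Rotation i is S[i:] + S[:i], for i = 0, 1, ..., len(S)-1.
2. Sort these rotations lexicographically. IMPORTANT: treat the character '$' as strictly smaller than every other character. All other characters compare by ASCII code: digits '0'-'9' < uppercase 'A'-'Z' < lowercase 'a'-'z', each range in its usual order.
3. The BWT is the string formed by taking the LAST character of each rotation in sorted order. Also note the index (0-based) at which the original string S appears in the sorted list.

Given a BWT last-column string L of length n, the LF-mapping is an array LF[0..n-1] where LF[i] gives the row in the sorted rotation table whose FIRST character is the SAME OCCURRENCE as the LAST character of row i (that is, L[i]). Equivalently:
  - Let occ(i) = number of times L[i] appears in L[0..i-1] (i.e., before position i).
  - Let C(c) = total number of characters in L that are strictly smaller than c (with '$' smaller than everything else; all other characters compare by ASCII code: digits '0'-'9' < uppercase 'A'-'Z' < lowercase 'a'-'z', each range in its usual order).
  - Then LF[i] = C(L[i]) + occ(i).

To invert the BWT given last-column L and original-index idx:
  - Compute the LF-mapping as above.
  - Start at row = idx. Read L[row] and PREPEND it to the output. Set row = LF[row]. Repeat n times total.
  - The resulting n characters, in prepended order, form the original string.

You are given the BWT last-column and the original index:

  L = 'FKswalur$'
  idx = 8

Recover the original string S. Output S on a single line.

Answer: walrusKF$

Derivation:
LF mapping: 1 2 6 8 3 4 7 5 0
Walk LF starting at row 8, prepending L[row]:
  step 1: row=8, L[8]='$', prepend. Next row=LF[8]=0
  step 2: row=0, L[0]='F', prepend. Next row=LF[0]=1
  step 3: row=1, L[1]='K', prepend. Next row=LF[1]=2
  step 4: row=2, L[2]='s', prepend. Next row=LF[2]=6
  step 5: row=6, L[6]='u', prepend. Next row=LF[6]=7
  step 6: row=7, L[7]='r', prepend. Next row=LF[7]=5
  step 7: row=5, L[5]='l', prepend. Next row=LF[5]=4
  step 8: row=4, L[4]='a', prepend. Next row=LF[4]=3
  step 9: row=3, L[3]='w', prepend. Next row=LF[3]=8
Reversed output: walrusKF$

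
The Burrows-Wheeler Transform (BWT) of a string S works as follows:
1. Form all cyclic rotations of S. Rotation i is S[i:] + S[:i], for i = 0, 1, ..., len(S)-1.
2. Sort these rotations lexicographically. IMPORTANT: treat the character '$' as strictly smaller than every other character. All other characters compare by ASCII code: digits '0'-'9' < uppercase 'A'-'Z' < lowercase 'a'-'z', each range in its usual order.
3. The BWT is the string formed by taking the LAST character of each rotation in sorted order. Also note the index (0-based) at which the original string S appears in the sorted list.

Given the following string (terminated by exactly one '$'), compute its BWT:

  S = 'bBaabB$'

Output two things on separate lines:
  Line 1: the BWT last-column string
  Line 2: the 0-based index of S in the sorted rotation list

All 7 rotations (rotation i = S[i:]+S[:i]):
  rot[0] = bBaabB$
  rot[1] = BaabB$b
  rot[2] = aabB$bB
  rot[3] = abB$bBa
  rot[4] = bB$bBaa
  rot[5] = B$bBaab
  rot[6] = $bBaabB
Sorted (with $ < everything):
  sorted[0] = $bBaabB  (last char: 'B')
  sorted[1] = B$bBaab  (last char: 'b')
  sorted[2] = BaabB$b  (last char: 'b')
  sorted[3] = aabB$bB  (last char: 'B')
  sorted[4] = abB$bBa  (last char: 'a')
  sorted[5] = bB$bBaa  (last char: 'a')
  sorted[6] = bBaabB$  (last char: '$')
Last column: BbbBaa$
Original string S is at sorted index 6

Answer: BbbBaa$
6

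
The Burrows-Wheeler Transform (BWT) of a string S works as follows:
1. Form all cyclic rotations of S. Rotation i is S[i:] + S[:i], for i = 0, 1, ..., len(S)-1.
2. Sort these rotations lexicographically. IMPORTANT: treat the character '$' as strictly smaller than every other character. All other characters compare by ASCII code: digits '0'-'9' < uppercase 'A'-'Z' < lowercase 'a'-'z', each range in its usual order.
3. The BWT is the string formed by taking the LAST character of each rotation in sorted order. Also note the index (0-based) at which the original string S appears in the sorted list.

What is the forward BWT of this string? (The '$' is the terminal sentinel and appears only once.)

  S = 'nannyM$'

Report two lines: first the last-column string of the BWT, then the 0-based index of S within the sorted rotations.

Answer: Myn$ann
3

Derivation:
All 7 rotations (rotation i = S[i:]+S[:i]):
  rot[0] = nannyM$
  rot[1] = annyM$n
  rot[2] = nnyM$na
  rot[3] = nyM$nan
  rot[4] = yM$nann
  rot[5] = M$nanny
  rot[6] = $nannyM
Sorted (with $ < everything):
  sorted[0] = $nannyM  (last char: 'M')
  sorted[1] = M$nanny  (last char: 'y')
  sorted[2] = annyM$n  (last char: 'n')
  sorted[3] = nannyM$  (last char: '$')
  sorted[4] = nnyM$na  (last char: 'a')
  sorted[5] = nyM$nan  (last char: 'n')
  sorted[6] = yM$nann  (last char: 'n')
Last column: Myn$ann
Original string S is at sorted index 3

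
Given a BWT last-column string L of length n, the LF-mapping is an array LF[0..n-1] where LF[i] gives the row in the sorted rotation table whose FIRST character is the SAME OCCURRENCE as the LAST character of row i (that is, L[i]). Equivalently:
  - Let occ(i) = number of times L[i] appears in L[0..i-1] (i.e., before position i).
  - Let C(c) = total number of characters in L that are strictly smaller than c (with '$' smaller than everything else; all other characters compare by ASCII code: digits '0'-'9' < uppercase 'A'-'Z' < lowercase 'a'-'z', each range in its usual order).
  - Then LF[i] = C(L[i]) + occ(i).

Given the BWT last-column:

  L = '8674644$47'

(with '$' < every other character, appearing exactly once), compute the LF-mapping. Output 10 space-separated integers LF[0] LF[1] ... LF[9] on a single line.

Char counts: '$':1, '4':4, '6':2, '7':2, '8':1
C (first-col start): C('$')=0, C('4')=1, C('6')=5, C('7')=7, C('8')=9
L[0]='8': occ=0, LF[0]=C('8')+0=9+0=9
L[1]='6': occ=0, LF[1]=C('6')+0=5+0=5
L[2]='7': occ=0, LF[2]=C('7')+0=7+0=7
L[3]='4': occ=0, LF[3]=C('4')+0=1+0=1
L[4]='6': occ=1, LF[4]=C('6')+1=5+1=6
L[5]='4': occ=1, LF[5]=C('4')+1=1+1=2
L[6]='4': occ=2, LF[6]=C('4')+2=1+2=3
L[7]='$': occ=0, LF[7]=C('$')+0=0+0=0
L[8]='4': occ=3, LF[8]=C('4')+3=1+3=4
L[9]='7': occ=1, LF[9]=C('7')+1=7+1=8

Answer: 9 5 7 1 6 2 3 0 4 8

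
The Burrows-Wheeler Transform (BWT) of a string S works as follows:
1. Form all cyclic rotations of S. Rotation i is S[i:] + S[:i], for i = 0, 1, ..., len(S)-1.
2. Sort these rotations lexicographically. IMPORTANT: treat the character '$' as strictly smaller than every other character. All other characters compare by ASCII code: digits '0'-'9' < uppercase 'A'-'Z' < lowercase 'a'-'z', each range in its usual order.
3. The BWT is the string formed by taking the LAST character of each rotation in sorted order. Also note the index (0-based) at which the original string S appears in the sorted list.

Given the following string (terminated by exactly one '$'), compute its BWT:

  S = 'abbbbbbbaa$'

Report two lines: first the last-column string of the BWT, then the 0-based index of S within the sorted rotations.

Answer: aab$bbbbbba
3

Derivation:
All 11 rotations (rotation i = S[i:]+S[:i]):
  rot[0] = abbbbbbbaa$
  rot[1] = bbbbbbbaa$a
  rot[2] = bbbbbbaa$ab
  rot[3] = bbbbbaa$abb
  rot[4] = bbbbaa$abbb
  rot[5] = bbbaa$abbbb
  rot[6] = bbaa$abbbbb
  rot[7] = baa$abbbbbb
  rot[8] = aa$abbbbbbb
  rot[9] = a$abbbbbbba
  rot[10] = $abbbbbbbaa
Sorted (with $ < everything):
  sorted[0] = $abbbbbbbaa  (last char: 'a')
  sorted[1] = a$abbbbbbba  (last char: 'a')
  sorted[2] = aa$abbbbbbb  (last char: 'b')
  sorted[3] = abbbbbbbaa$  (last char: '$')
  sorted[4] = baa$abbbbbb  (last char: 'b')
  sorted[5] = bbaa$abbbbb  (last char: 'b')
  sorted[6] = bbbaa$abbbb  (last char: 'b')
  sorted[7] = bbbbaa$abbb  (last char: 'b')
  sorted[8] = bbbbbaa$abb  (last char: 'b')
  sorted[9] = bbbbbbaa$ab  (last char: 'b')
  sorted[10] = bbbbbbbaa$a  (last char: 'a')
Last column: aab$bbbbbba
Original string S is at sorted index 3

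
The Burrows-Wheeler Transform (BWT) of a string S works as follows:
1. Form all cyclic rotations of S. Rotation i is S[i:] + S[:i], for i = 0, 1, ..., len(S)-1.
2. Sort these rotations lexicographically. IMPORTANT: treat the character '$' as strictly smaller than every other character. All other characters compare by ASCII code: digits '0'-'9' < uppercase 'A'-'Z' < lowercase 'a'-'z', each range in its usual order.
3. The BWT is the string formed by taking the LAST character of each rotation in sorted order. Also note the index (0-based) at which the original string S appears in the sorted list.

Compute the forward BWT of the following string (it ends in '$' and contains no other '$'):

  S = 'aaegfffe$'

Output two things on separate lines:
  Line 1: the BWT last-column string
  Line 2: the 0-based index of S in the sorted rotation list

Answer: e$afaffge
1

Derivation:
All 9 rotations (rotation i = S[i:]+S[:i]):
  rot[0] = aaegfffe$
  rot[1] = aegfffe$a
  rot[2] = egfffe$aa
  rot[3] = gfffe$aae
  rot[4] = fffe$aaeg
  rot[5] = ffe$aaegf
  rot[6] = fe$aaegff
  rot[7] = e$aaegfff
  rot[8] = $aaegfffe
Sorted (with $ < everything):
  sorted[0] = $aaegfffe  (last char: 'e')
  sorted[1] = aaegfffe$  (last char: '$')
  sorted[2] = aegfffe$a  (last char: 'a')
  sorted[3] = e$aaegfff  (last char: 'f')
  sorted[4] = egfffe$aa  (last char: 'a')
  sorted[5] = fe$aaegff  (last char: 'f')
  sorted[6] = ffe$aaegf  (last char: 'f')
  sorted[7] = fffe$aaeg  (last char: 'g')
  sorted[8] = gfffe$aae  (last char: 'e')
Last column: e$afaffge
Original string S is at sorted index 1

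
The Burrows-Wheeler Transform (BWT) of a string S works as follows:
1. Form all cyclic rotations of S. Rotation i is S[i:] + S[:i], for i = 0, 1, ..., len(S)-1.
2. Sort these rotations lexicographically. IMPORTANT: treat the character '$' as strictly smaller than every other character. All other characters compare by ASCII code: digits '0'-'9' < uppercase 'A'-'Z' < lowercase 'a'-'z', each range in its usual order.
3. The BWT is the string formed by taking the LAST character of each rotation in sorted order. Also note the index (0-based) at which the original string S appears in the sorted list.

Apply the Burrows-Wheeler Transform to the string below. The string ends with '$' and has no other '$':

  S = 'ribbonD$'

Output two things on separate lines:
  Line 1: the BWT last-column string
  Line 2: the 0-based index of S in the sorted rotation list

All 8 rotations (rotation i = S[i:]+S[:i]):
  rot[0] = ribbonD$
  rot[1] = ibbonD$r
  rot[2] = bbonD$ri
  rot[3] = bonD$rib
  rot[4] = onD$ribb
  rot[5] = nD$ribbo
  rot[6] = D$ribbon
  rot[7] = $ribbonD
Sorted (with $ < everything):
  sorted[0] = $ribbonD  (last char: 'D')
  sorted[1] = D$ribbon  (last char: 'n')
  sorted[2] = bbonD$ri  (last char: 'i')
  sorted[3] = bonD$rib  (last char: 'b')
  sorted[4] = ibbonD$r  (last char: 'r')
  sorted[5] = nD$ribbo  (last char: 'o')
  sorted[6] = onD$ribb  (last char: 'b')
  sorted[7] = ribbonD$  (last char: '$')
Last column: Dnibrob$
Original string S is at sorted index 7

Answer: Dnibrob$
7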